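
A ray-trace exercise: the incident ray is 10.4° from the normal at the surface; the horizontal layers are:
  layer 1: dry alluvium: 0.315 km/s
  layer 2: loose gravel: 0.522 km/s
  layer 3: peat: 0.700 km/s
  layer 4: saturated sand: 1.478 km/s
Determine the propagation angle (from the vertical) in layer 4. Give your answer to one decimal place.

57.9°

Snell's law across each interface conserves sin θ / V, so sin θ_4 = V_4·sin θ₁/V₁.
sin θ_4 = 1.478 × sin 10.4° / 0.315 = 0.8470.
θ_4 = arcsin 0.8470 = 57.89°.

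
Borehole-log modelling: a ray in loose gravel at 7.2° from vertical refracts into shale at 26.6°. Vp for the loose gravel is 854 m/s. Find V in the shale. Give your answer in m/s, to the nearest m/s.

sin 7.2° = 0.1253; sin 26.6° = 0.4478.
V₂ = V₁·(sin θ₂/sin θ₁) = 854·(0.4478/0.1253) = 3050.96 m/s.

3051 m/s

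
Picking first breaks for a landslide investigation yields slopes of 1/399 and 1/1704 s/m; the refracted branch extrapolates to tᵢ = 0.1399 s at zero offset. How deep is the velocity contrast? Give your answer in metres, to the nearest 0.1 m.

28.7 m

θ_c = arcsin(399/1704) = 13.54°; cos θ_c = 0.9722.
tᵢ = 2h cos θ_c/V₁ ⇒ h = tᵢ·V₁/(2 cos θ_c) = 0.1399·399/(2·0.9722) = 28.71 m.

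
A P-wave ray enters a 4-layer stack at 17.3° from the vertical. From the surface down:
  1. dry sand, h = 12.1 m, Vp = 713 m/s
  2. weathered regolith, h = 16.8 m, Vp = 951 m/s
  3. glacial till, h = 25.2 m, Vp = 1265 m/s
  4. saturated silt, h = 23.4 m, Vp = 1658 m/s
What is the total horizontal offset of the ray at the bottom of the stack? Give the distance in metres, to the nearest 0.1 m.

Apply Snell's law at each interface; in layer i the horizontal offset is hᵢ·tan θᵢ.
Layer 1: θ = 17.30°; offset = 12.1·tan 17.30° = 3.769 m.
Layer 2: sin θ = 951·sin 17.3°/713 = 0.3966, θ = 23.37°; offset = 16.8·tan 23.37° = 7.259 m.
Layer 3: sin θ = 1265·sin 17.3°/713 = 0.5276, θ = 31.84°; offset = 25.2·tan 31.84° = 15.651 m.
Layer 4: sin θ = 1658·sin 17.3°/713 = 0.6915, θ = 43.75°; offset = 23.4·tan 43.75° = 22.401 m.
Σ offsets = 49.079 m.

49.1 m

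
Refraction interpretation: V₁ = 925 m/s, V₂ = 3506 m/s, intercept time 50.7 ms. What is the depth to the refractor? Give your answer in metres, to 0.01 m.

24.31 m

θ_c = arcsin(925/3506) = 15.30°; cos θ_c = 0.9646.
tᵢ = 2h cos θ_c/V₁ ⇒ h = tᵢ·V₁/(2 cos θ_c) = 0.0507·925/(2·0.9646) = 24.31 m.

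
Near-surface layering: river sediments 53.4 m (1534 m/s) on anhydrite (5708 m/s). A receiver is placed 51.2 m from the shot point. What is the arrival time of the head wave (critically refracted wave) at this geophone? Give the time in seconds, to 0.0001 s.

θ_c = arcsin(V₁/V₂) = arcsin(1534/5708) = 15.59°, cos θ_c = 0.9632.
Intercept time tᵢ = 2h cos θ_c / V₁ = 2·53.4·0.9632/1534 = 0.06706 s.
t = x/V₂ + tᵢ = 51.2/5708 + 0.06706 = 0.07603 s.

0.0760 s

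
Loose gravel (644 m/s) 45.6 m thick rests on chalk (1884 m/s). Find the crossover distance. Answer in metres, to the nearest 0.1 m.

130.2 m

x_cross = 2h·√((V₂+V₁)/(V₂−V₁)).
(V₂+V₁)/(V₂−V₁) = (1884+644)/(1884−644) = 2.0387; √ = 1.4278.
x_cross = 2·45.6·1.4278 = 130.22 m.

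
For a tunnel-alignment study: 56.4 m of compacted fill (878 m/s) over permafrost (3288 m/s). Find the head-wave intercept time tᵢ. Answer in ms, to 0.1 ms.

θ_c = arcsin(V₁/V₂) = arcsin(878/3288) = 15.49°; cos θ_c = 0.9637.
tᵢ = 2h·cos θ_c / V₁ = 2·56.4·0.9637 / 878 = 0.12381 s.

123.8 ms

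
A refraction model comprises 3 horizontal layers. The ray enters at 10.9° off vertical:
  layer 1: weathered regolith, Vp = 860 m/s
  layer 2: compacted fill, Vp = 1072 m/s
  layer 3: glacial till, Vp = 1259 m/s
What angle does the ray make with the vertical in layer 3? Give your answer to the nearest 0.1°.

16.1°

Ray parameter p = sin 10.9° / 860 = 2.1988e-04 s/m.
sin θ_3 = p·V_3 = 2.1988e-04 × 1259 = 0.2768.
θ_3 = arcsin 0.2768 = 16.07°.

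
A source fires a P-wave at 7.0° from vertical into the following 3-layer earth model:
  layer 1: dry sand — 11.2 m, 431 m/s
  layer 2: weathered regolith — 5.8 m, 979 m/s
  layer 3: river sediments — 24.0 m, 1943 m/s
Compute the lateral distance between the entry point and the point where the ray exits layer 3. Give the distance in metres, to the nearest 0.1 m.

Apply Snell's law at each interface; in layer i the horizontal offset is hᵢ·tan θᵢ.
Layer 1: θ = 7.00°; offset = 11.2·tan 7.00° = 1.375 m.
Layer 2: sin θ = 979·sin 7.0°/431 = 0.2768, θ = 16.07°; offset = 5.8·tan 16.07° = 1.671 m.
Layer 3: sin θ = 1943·sin 7.0°/431 = 0.5494, θ = 33.33°; offset = 24.0·tan 33.33° = 15.781 m.
Σ offsets = 18.827 m.

18.8 m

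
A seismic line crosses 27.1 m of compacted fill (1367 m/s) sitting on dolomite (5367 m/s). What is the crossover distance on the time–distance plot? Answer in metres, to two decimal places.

70.32 m

θ_c = arcsin(1367/5367) = 14.76°, so cos θ_c = 0.9670 and tᵢ = 2h cos θ_c/V₁ = 0.0383 s.
At crossover x/V₁ = x/V₂ + tᵢ ⇒ x = tᵢ/(1/V₁ − 1/V₂) = 0.03834/(7.3153e-04 − 1.8632e-04) = 70.32 m.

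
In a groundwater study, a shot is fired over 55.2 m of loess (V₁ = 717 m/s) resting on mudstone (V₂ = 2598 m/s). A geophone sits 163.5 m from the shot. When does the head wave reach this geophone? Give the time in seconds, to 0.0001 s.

0.2109 s

θ_c = arcsin(V₁/V₂) = arcsin(717/2598) = 16.02°, cos θ_c = 0.9612.
Intercept time tᵢ = 2h cos θ_c / V₁ = 2·55.2·0.9612/717 = 0.14799 s.
t = x/V₂ + tᵢ = 163.5/2598 + 0.14799 = 0.21093 s.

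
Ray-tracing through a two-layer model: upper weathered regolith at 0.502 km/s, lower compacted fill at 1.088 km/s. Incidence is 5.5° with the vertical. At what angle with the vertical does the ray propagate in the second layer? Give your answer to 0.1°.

Snell's law: sin θ₂ = (V₂/V₁)·sin θ₁ = (1.088/0.502)·sin 5.5° = 0.2077.
θ₂ = arcsin 0.2077 = 11.99° from the normal.

12.0°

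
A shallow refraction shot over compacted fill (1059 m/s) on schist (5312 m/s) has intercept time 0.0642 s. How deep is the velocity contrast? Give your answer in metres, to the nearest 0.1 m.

h = tᵢ·V₁·V₂ / (2·√(V₂²−V₁²)).
√(V₂²−V₁²) = √(5312² − 1059²) = 5205.4 m/s.
h = 0.0642 s × 1059 × 5312 / (2 × 5205.4) = 34.69 m.

34.7 m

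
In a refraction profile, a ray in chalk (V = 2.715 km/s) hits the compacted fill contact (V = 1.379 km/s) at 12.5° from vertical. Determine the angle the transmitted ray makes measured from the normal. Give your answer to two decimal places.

6.31°

sin θ₁/V₁ = sin θ₂/V₂ ⇒ sin θ₂ = 1.379·sin 12.5°/2.715 = 1.379·0.2164/2.715 = 0.1099.
θ₂ = arcsin 0.1099 = 6.31° from the normal.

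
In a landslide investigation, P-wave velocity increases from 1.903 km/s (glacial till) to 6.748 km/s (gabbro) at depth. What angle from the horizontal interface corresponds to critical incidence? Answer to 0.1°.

73.6°

Critical incidence: sin θ_c = V₁/V₂ = 1.903/6.748 = 0.2820.
θ_c = arcsin 0.2820 = 16.38°.
Measured from the interface: 90° − 16.38° = 73.62°.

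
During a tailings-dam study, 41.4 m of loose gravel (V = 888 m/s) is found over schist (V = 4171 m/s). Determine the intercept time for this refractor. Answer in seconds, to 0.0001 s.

0.0911 s

θ_c = arcsin(V₁/V₂) = arcsin(888/4171) = 12.29°; cos θ_c = 0.9771.
tᵢ = 2h·cos θ_c / V₁ = 2·41.4·0.9771 / 888 = 0.09111 s.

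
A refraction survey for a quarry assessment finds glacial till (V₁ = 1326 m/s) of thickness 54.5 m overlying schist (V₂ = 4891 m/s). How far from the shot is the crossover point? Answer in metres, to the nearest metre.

θ_c = arcsin(1326/4891) = 15.73°, so cos θ_c = 0.9625 and tᵢ = 2h cos θ_c/V₁ = 0.0791 s.
At crossover x/V₁ = x/V₂ + tᵢ ⇒ x = tᵢ/(1/V₁ − 1/V₂) = 0.07912/(7.5415e-04 − 2.0446e-04) = 143.94 m.

144 m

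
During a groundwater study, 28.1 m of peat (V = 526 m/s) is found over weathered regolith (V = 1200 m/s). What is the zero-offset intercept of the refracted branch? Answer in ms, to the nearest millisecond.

tᵢ = 2h·√(V₂²−V₁²)/(V₁V₂).
√(V₂²−V₁²) = √(1200²−526²) = 1078.6 m/s.
tᵢ = 2·28.1·1078.6/(526·1200) = 0.09603 s.

96 ms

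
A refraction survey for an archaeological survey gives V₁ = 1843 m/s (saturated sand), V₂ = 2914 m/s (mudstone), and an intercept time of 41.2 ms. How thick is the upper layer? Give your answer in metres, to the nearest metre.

49 m

θ_c = arcsin(1843/2914) = 39.23°; cos θ_c = 0.7746.
tᵢ = 2h cos θ_c/V₁ ⇒ h = tᵢ·V₁/(2 cos θ_c) = 0.0412·1843/(2·0.7746) = 49.01 m.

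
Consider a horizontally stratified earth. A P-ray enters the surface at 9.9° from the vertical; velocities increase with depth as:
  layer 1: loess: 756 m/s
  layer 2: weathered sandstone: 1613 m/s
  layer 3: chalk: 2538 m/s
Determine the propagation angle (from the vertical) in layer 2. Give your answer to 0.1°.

Ray parameter p = sin 9.9° / 756 = 2.2742e-04 s/m.
sin θ_2 = p·V_2 = 2.2742e-04 × 1613 = 0.3668.
θ_2 = 21.52° from the vertical.

21.5°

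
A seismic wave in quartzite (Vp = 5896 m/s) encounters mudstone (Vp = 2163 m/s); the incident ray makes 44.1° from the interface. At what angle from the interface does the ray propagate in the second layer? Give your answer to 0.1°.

74.7°

Angle from the normal: 90° − 44.1° = 45.9°.
sin θ₁/V₁ = sin θ₂/V₂ ⇒ sin θ₂ = 2163·sin 45.9°/5896 = 2163·0.7181/5896 = 0.2635.
θ₂ = arcsin 0.2635 = 15.27° from the normal.
From the interface: 90° − 15.27° = 74.73°.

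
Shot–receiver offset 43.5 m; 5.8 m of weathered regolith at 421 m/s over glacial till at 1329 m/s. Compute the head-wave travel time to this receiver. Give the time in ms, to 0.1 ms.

t = x/V₂ + 2h·√(V₂²−V₁²)/(V₁V₂).
√(V₂²−V₁²) = √(1329²−421²) = 1260.6 m/s; delay term = 2·5.8·1260.6/(421·1329) = 0.02613 s.
t = 43.5/1329 + 0.02613 = 0.05887 s.

58.9 ms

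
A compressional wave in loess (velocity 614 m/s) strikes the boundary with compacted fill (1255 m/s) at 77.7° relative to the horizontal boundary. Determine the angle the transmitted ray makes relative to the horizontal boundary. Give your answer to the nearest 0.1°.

64.2°

Convert to the normal: θ₁ = 90° − 77.7° = 12.3°.
sin θ₁/V₁ = sin θ₂/V₂ ⇒ sin θ₂ = 1255·sin 12.3°/614 = 1255·0.2130/614 = 0.4354.
θ₂ = sin⁻¹(0.4354) = 25.81° (from vertical).
From the interface: 90° − 25.81° = 64.19°.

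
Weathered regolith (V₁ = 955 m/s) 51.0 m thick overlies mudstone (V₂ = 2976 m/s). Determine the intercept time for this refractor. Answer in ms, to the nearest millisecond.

θ_c = arcsin(V₁/V₂) = arcsin(955/2976) = 18.72°; cos θ_c = 0.9471.
tᵢ = 2h·cos θ_c / V₁ = 2·51.0·0.9471 / 955 = 0.10116 s.

101 ms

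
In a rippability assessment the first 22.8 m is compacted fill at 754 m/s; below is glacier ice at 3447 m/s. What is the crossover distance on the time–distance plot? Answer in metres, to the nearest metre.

57 m

θ_c = arcsin(754/3447) = 12.64°, so cos θ_c = 0.9758 and tᵢ = 2h cos θ_c/V₁ = 0.0590 s.
At crossover x/V₁ = x/V₂ + tᵢ ⇒ x = tᵢ/(1/V₁ − 1/V₂) = 0.05901/(1.3263e-03 − 2.9011e-04) = 56.95 m.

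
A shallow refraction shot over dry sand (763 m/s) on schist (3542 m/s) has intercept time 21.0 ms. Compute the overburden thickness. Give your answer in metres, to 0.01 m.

8.20 m

h = tᵢ·V₁·V₂ / (2·√(V₂²−V₁²)).
√(V₂²−V₁²) = √(3542² − 763²) = 3458.8 m/s.
h = 0.021 s × 763 × 3542 / (2 × 3458.8) = 8.20 m.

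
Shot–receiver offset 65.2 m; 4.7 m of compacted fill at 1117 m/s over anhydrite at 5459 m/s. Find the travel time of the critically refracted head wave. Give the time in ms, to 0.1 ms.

20.2 ms

θ_c = arcsin(V₁/V₂) = arcsin(1117/5459) = 11.81°, cos θ_c = 0.9788.
Intercept time tᵢ = 2h cos θ_c / V₁ = 2·4.7·0.9788/1117 = 0.00824 s.
t = x/V₂ + tᵢ = 65.2/5459 + 0.00824 = 0.02018 s.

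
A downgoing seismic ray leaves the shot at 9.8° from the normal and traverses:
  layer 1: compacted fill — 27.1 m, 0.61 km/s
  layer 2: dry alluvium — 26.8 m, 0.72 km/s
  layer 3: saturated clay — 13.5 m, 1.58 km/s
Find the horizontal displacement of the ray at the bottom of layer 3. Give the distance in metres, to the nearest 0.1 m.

Apply Snell's law at each interface; in layer i the horizontal offset is hᵢ·tan θᵢ.
Layer 1: θ = 9.80°; offset = 27.1·tan 9.80° = 4.681 m.
Layer 2: sin θ = 0.72·sin 9.8°/0.61 = 0.2009, θ = 11.59°; offset = 26.8·tan 11.59° = 5.496 m.
Layer 3: sin θ = 1.58·sin 9.8°/0.61 = 0.4409, θ = 26.16°; offset = 13.5·tan 26.16° = 6.631 m.
Total horizontal offset = 16.808 m.

16.8 m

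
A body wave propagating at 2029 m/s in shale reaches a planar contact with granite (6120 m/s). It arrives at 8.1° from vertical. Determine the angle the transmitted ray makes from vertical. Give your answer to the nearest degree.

25°

Snell's law: sin θ₂ = (V₂/V₁)·sin θ₁ = (6120/2029)·sin 8.1° = 0.4250.
θ₂ = sin⁻¹(0.4250) = 25.15° (from vertical).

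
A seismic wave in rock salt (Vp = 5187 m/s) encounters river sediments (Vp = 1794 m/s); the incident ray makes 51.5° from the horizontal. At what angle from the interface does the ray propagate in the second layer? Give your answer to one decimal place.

Angle from the normal: 90° − 51.5° = 38.5°.
Snell's law: sin θ₂ = (V₂/V₁)·sin θ₁ = (1794/5187)·sin 38.5° = 0.2153.
θ₂ = sin⁻¹(0.2153) = 12.43° (from vertical).
From the interface: 90° − 12.43° = 77.57°.

77.6°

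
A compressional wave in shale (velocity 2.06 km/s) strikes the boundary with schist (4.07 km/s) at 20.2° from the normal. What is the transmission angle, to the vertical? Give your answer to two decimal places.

43.02°

Snell's law: sin θ₂ = (V₂/V₁)·sin θ₁ = (4.07/2.06)·sin 20.2° = 0.6822.
θ₂ = arcsin 0.6822 = 43.02° from the normal.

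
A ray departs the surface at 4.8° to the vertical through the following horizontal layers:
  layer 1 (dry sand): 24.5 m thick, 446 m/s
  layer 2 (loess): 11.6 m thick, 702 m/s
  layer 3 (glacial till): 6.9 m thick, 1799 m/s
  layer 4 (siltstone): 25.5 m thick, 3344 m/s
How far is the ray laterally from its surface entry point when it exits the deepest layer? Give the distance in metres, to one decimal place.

Apply Snell's law at each interface; in layer i the horizontal offset is hᵢ·tan θᵢ.
Layer 1: θ = 4.80°; offset = 24.5·tan 4.80° = 2.057 m.
Layer 2: sin θ = 702·sin 4.8°/446 = 0.1317, θ = 7.57°; offset = 11.6·tan 7.57° = 1.541 m.
Layer 3: sin θ = 1799·sin 4.8°/446 = 0.3375, θ = 19.73°; offset = 6.9·tan 19.73° = 2.474 m.
Layer 4: sin θ = 3344·sin 4.8°/446 = 0.6274, θ = 38.86°; offset = 25.5·tan 38.86° = 20.545 m.
Summing the layer offsets gives 26.618 m.

26.6 m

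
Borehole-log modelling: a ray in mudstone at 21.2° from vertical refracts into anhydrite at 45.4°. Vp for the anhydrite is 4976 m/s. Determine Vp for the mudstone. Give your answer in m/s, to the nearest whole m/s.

sin 21.2° = 0.3616; sin 45.4° = 0.7120.
V₁ = V₂·(sin θ₁/sin θ₂) = 4976·(0.3616/0.7120) = 2527.22 m/s.

2527 m/s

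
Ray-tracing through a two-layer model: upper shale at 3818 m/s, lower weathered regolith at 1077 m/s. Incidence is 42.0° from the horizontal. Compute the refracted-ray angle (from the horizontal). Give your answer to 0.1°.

77.9°

Angle from the normal: 90° − 42.0° = 48.0°.
sin θ₁/V₁ = sin θ₂/V₂ ⇒ sin θ₂ = 1077·sin 48.0°/3818 = 1077·0.7431/3818 = 0.2096.
θ₂ = arcsin 0.2096 = 12.10° from the normal.
From the interface: 90° − 12.10° = 77.90°.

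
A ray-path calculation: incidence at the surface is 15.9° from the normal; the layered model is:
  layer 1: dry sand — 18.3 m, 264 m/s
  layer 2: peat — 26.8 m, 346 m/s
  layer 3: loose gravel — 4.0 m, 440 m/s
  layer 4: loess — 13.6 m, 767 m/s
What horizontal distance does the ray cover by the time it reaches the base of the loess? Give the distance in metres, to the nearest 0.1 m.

Ray parameter p = sin 15.9° / 264 m/s = 1.0377e-03 s/m.
Layer 1: θ = 15.90°; offset = 18.3·tan 15.90° = 5.213 m.
Layer 2: sin θ = p·346 = 0.3591 → θ = 21.04°; offset = 26.8·tan 21.04° = 10.310 m.
Layer 3: sin θ = p·440 = 0.4566 → θ = 27.17°; offset = 4.0·tan 27.17° = 2.053 m.
Layer 4: sin θ = p·767 = 0.7959 → θ = 52.74°; offset = 13.6·tan 52.74° = 17.881 m.
Summing the layer offsets gives 35.457 m.

35.5 m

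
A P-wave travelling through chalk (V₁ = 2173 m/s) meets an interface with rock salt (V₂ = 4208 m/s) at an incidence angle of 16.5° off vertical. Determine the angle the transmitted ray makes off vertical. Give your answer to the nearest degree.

Snell's law: sin θ₂ = (V₂/V₁)·sin θ₁ = (4208/2173)·sin 16.5° = 0.5500.
θ₂ = arcsin 0.5500 = 33.37° from the normal.

33°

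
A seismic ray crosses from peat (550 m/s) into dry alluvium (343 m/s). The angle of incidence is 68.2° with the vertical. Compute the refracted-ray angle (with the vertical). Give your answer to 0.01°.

Snell's law: sin θ₂ = (V₂/V₁)·sin θ₁ = (343/550)·sin 68.2° = 0.5790.
θ₂ = sin⁻¹(0.5790) = 35.38° (from vertical).

35.38°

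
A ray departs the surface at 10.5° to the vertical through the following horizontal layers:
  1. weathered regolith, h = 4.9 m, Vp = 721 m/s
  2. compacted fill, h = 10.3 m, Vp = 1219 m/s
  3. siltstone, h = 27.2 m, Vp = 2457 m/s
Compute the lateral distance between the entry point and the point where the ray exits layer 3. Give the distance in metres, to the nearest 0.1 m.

25.8 m

Apply Snell's law at each interface; in layer i the horizontal offset is hᵢ·tan θᵢ.
Layer 1: θ = 10.50°; offset = 4.9·tan 10.50° = 0.908 m.
Layer 2: sin θ = 1219·sin 10.5°/721 = 0.3081, θ = 17.95°; offset = 10.3·tan 17.95° = 3.336 m.
Layer 3: sin θ = 2457·sin 10.5°/721 = 0.6210, θ = 38.39°; offset = 27.2·tan 38.39° = 21.551 m.
Total horizontal offset = 25.795 m.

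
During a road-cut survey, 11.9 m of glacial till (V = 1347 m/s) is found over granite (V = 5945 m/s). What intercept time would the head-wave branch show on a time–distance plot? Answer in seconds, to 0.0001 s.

θ_c = arcsin(V₁/V₂) = arcsin(1347/5945) = 13.10°; cos θ_c = 0.9740.
tᵢ = 2h·cos θ_c / V₁ = 2·11.9·0.9740 / 1347 = 0.01721 s.

0.0172 s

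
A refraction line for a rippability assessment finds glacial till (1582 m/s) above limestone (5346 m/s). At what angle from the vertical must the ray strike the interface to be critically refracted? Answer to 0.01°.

17.21°

At critical incidence the refracted ray runs along the interface (θ₂ = 90°), so sin θ_c = V₁/V₂.
θ_c = arcsin(1582/5346) = arcsin 0.2959 = 17.21°.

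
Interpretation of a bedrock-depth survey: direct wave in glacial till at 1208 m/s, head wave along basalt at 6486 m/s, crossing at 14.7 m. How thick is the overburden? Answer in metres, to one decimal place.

6.1 m

h = (x_cross/2)·√((V₂−V₁)/(V₂+V₁)).
(V₂−V₁)/(V₂+V₁) = (6486−1208)/(6486+1208) = 0.6860; √ = 0.8282.
h = (14.7/2)·0.8282 = 6.09 m.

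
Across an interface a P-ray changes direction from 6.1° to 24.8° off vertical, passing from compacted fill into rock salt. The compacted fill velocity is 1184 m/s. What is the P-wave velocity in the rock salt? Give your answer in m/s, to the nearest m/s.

4674 m/s

Snell's law: sin 6.1°/V₁ = sin 24.8°/V₂.
V₂ = V₁·sin 24.8°/sin 6.1° = 1184 × 3.9473 = 4673.56 m/s.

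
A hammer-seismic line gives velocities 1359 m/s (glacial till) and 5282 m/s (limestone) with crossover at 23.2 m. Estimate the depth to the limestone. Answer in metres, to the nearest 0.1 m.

x_cross = 2h·√((V₂+V₁)/(V₂−V₁)) → h = x_cross / (2·√((V₂+V₁)/(V₂−V₁))).
√((V₂+V₁)/(V₂−V₁)) = √((5282+1359)/(5282−1359)) = 1.3011.
h = 23.2 / (2·1.3011) = 8.92 m.

8.9 m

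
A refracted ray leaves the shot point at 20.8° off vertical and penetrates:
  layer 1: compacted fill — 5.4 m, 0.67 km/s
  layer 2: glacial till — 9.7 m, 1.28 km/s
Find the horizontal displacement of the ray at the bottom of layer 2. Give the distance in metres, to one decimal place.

Apply Snell's law at each interface; in layer i the horizontal offset is hᵢ·tan θᵢ.
Layer 1: θ = 20.80°; offset = 5.4·tan 20.80° = 2.051 m.
Layer 2: sin θ = 1.28·sin 20.8°/0.67 = 0.6784, θ = 42.72°; offset = 9.7·tan 42.72° = 8.957 m.
Σ offsets = 11.008 m.

11.0 m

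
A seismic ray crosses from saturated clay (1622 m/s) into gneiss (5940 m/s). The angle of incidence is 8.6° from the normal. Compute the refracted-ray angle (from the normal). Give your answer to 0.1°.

sin θ₁/V₁ = sin θ₂/V₂ ⇒ sin θ₂ = 5940·sin 8.6°/1622 = 5940·0.1495/1622 = 0.5476.
θ₂ = sin⁻¹(0.5476) = 33.20° (from vertical).

33.2°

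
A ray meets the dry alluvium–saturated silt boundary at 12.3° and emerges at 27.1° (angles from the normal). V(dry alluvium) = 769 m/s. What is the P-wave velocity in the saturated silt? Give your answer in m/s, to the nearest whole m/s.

1644 m/s

sin 12.3° = 0.2130; sin 27.1° = 0.4555.
V₂ = V₁·(sin θ₂/sin θ₁) = 769·(0.4555/0.2130) = 1644.43 m/s.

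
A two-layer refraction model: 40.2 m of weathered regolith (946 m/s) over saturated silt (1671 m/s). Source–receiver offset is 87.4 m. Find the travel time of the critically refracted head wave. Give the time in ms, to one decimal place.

t = x/V₂ + 2h·√(V₂²−V₁²)/(V₁V₂).
√(V₂²−V₁²) = √(1671²−946²) = 1377.4 m/s; delay term = 2·40.2·1377.4/(946·1671) = 0.07006 s.
t = 87.4/1671 + 0.07006 = 0.12236 s.

122.4 ms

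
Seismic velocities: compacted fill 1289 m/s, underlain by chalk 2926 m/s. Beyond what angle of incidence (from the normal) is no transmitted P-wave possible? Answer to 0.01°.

26.14°

Critical incidence: sin θ_c = V₁/V₂ = 1289/2926 = 0.4405.
θ_c = arcsin 0.4405 = 26.14°.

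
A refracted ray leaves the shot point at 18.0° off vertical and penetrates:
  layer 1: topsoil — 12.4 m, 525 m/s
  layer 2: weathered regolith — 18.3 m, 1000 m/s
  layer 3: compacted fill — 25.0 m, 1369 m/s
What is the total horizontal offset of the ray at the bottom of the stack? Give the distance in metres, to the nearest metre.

51 m

Apply Snell's law at each interface; in layer i the horizontal offset is hᵢ·tan θᵢ.
Layer 1: θ = 18.00°; offset = 12.4·tan 18.00° = 4.029 m.
Layer 2: sin θ = 1000·sin 18.0°/525 = 0.5886, θ = 36.06°; offset = 18.3·tan 36.06° = 13.324 m.
Layer 3: sin θ = 1369·sin 18.0°/525 = 0.8058, θ = 53.69°; offset = 25.0·tan 53.69° = 34.018 m.
Σ offsets = 51.371 m.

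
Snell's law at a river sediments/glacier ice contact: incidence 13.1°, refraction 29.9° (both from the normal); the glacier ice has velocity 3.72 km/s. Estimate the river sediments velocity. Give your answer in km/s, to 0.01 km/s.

Snell's law: sin 13.1°/V₁ = sin 29.9°/V₂.
V₁ = V₂·sin 13.1°/sin 29.9° = 3.72 × 0.4547 = 1.69 km/s.

1.69 km/s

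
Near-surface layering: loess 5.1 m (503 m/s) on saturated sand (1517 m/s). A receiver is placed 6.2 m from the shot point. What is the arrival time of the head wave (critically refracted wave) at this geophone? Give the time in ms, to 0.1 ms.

23.2 ms

t = x/V₂ + 2h·√(V₂²−V₁²)/(V₁V₂).
√(V₂²−V₁²) = √(1517²−503²) = 1431.2 m/s; delay term = 2·5.1·1431.2/(503·1517) = 0.01913 s.
t = 6.2/1517 + 0.01913 = 0.02322 s.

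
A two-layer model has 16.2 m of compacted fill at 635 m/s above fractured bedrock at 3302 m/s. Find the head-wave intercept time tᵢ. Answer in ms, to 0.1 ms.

θ_c = arcsin(V₁/V₂) = arcsin(635/3302) = 11.09°; cos θ_c = 0.9813.
tᵢ = 2h·cos θ_c / V₁ = 2·16.2·0.9813 / 635 = 0.05007 s.

50.1 ms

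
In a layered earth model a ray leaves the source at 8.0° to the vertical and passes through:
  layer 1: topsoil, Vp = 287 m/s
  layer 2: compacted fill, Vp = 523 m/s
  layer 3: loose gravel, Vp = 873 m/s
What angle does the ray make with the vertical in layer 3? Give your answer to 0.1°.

25.0°

Snell's law across each interface conserves sin θ / V, so sin θ_3 = V_3·sin θ₁/V₁.
sin θ_3 = 873 × sin 8.0° / 287 = 0.4233.
θ_3 = 25.05° from the vertical.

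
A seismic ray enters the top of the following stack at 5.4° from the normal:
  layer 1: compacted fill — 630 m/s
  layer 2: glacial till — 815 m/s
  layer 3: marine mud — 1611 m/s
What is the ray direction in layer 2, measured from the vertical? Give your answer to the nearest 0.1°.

Ray parameter p = sin 5.4° / 630 = 1.4938e-04 s/m.
sin θ_2 = p·V_2 = 1.4938e-04 × 815 = 0.1217.
θ_2 = 6.99° from the vertical.

7.0°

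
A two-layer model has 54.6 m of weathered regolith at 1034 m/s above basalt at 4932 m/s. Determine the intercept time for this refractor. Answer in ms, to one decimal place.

103.3 ms

tᵢ = 2h·√(V₂²−V₁²)/(V₁V₂).
√(V₂²−V₁²) = √(4932²−1034²) = 4822.4 m/s.
tᵢ = 2·54.6·4822.4/(1034·4932) = 0.10326 s.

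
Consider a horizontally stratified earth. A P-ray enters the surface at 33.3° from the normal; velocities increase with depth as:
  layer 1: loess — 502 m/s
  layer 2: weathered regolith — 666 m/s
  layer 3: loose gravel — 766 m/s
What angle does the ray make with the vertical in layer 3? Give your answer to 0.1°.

56.9°

Ray parameter p = sin 33.3° / 502 = 1.0937e-03 s/m.
sin θ_3 = p·V_3 = 1.0937e-03 × 766 = 0.8378.
θ_3 = arcsin 0.8378 = 56.90°.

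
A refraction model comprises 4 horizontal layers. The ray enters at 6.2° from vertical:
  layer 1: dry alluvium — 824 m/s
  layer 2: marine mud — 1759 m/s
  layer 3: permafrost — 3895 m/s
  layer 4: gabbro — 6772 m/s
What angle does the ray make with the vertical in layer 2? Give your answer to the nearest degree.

Snell's law across each interface conserves sin θ / V, so sin θ_2 = V_2·sin θ₁/V₁.
sin θ_2 = 1759 × sin 6.2° / 824 = 0.2305.
θ_2 = 13.33° from the vertical.

13°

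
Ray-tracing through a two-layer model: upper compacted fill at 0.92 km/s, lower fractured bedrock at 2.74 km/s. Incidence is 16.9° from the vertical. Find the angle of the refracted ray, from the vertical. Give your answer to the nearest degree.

60°

sin θ₁/V₁ = sin θ₂/V₂ ⇒ sin θ₂ = 2.74·sin 16.9°/0.92 = 2.74·0.2907/0.92 = 0.8658.
θ₂ = arcsin 0.8658 = 59.97° from the normal.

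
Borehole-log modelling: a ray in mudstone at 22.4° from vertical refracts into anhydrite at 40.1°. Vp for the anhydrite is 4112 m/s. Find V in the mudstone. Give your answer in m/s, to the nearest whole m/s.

sin 22.4° = 0.3811; sin 40.1° = 0.6441.
V₁ = V₂·(sin θ₁/sin θ₂) = 4112·(0.3811/0.6441) = 2432.70 m/s.

2433 m/s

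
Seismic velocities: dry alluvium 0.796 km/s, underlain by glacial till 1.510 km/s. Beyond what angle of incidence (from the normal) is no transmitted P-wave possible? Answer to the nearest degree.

32°

At critical incidence the refracted ray runs along the interface (θ₂ = 90°), so sin θ_c = V₁/V₂.
θ_c = arcsin(0.796/1.510) = arcsin 0.5272 = 31.81°.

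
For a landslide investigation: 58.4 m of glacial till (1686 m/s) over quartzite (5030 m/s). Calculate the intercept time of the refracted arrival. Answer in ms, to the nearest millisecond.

65 ms

θ_c = arcsin(V₁/V₂) = arcsin(1686/5030) = 19.58°; cos θ_c = 0.9422.
tᵢ = 2h·cos θ_c / V₁ = 2·58.4·0.9422 / 1686 = 0.06527 s.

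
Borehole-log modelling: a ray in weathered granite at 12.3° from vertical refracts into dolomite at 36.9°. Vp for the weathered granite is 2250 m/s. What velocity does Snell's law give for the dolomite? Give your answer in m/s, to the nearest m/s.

Snell's law: sin 12.3°/V₁ = sin 36.9°/V₂.
V₂ = V₁·sin 36.9°/sin 12.3° = 2250 × 2.8185 = 6341.56 m/s.

6342 m/s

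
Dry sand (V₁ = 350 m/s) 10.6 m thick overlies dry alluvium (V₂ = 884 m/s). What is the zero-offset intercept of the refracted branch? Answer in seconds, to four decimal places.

0.0556 s

tᵢ = 2h·√(V₂²−V₁²)/(V₁V₂).
√(V₂²−V₁²) = √(884²−350²) = 811.8 m/s.
tᵢ = 2·10.6·811.8/(350·884) = 0.05562 s.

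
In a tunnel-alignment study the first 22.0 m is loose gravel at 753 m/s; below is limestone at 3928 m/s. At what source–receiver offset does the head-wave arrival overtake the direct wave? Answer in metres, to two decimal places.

θ_c = arcsin(753/3928) = 11.05°, so cos θ_c = 0.9815 and tᵢ = 2h cos θ_c/V₁ = 0.0573 s.
At crossover x/V₁ = x/V₂ + tᵢ ⇒ x = tᵢ/(1/V₁ − 1/V₂) = 0.05735/(1.3280e-03 − 2.5458e-04) = 53.43 m.

53.43 m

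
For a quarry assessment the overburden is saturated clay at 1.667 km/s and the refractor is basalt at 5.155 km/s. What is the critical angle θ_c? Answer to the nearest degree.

19°

At critical incidence the refracted ray runs along the interface (θ₂ = 90°), so sin θ_c = V₁/V₂.
θ_c = arcsin(1.667/5.155) = arcsin 0.3234 = 18.87°.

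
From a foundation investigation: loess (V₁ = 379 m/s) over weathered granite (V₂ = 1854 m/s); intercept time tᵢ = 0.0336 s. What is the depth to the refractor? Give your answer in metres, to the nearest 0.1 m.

6.5 m

h = tᵢ·V₁·V₂ / (2·√(V₂²−V₁²)).
√(V₂²−V₁²) = √(1854² − 379²) = 1814.8 m/s.
h = 0.0336 s × 379 × 1854 / (2 × 1814.8) = 6.50 m.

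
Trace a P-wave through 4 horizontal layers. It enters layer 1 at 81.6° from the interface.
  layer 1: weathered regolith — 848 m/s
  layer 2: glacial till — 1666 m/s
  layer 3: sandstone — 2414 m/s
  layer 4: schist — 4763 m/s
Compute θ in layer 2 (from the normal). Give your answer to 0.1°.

From the normal: θ₁ = 90° − 81.6° = 8.4°.
Snell's law across each interface conserves sin θ / V, so sin θ_2 = V_2·sin θ₁/V₁.
sin θ_2 = 1666 × sin 8.4° / 848 = 0.2870.
θ_2 = arcsin 0.2870 = 16.68°.

16.7°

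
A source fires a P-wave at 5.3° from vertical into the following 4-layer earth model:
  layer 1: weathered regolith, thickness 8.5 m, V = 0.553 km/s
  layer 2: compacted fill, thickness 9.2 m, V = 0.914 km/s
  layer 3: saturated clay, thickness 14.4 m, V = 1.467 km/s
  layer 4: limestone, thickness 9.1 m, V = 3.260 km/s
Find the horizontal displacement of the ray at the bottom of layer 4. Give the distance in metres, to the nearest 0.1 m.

11.8 m

Apply Snell's law at each interface; in layer i the horizontal offset is hᵢ·tan θᵢ.
Layer 1: θ = 5.30°; offset = 8.5·tan 5.30° = 0.789 m.
Layer 2: sin θ = 0.914·sin 5.3°/0.553 = 0.1527, θ = 8.78°; offset = 9.2·tan 8.78° = 1.421 m.
Layer 3: sin θ = 1.467·sin 5.3°/0.553 = 0.2450, θ = 14.18°; offset = 14.4·tan 14.18° = 3.640 m.
Layer 4: sin θ = 3.260·sin 5.3°/0.553 = 0.5445, θ = 32.99°; offset = 9.1·tan 32.99° = 5.908 m.
Σ offsets = 11.757 m.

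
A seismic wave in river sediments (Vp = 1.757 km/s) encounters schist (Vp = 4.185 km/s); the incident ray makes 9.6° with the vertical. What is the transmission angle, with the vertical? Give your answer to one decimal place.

23.4°

sin θ₁/V₁ = sin θ₂/V₂ ⇒ sin θ₂ = 4.185·sin 9.6°/1.757 = 4.185·0.1668/1.757 = 0.3972.
θ₂ = arcsin 0.3972 = 23.40° from the normal.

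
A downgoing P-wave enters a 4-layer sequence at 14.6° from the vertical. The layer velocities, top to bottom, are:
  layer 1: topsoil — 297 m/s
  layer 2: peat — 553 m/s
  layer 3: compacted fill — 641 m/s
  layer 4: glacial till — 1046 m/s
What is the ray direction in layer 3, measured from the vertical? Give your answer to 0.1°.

33.0°

Ray parameter p = sin 14.6° / 297 = 8.4872e-04 s/m.
sin θ_3 = p·V_3 = 8.4872e-04 × 641 = 0.5440.
θ_3 = arcsin 0.5440 = 32.96°.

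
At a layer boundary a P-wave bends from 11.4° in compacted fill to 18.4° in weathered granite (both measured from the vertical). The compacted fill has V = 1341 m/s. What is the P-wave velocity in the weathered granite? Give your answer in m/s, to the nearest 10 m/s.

2140 m/s

Snell's law: sin 11.4°/V₁ = sin 18.4°/V₂.
V₂ = V₁·sin 18.4°/sin 11.4° = 1341 × 1.5970 = 2141.51 m/s.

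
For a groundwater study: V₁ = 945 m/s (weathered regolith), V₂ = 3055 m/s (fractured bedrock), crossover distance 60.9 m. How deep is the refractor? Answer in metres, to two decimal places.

22.12 m

x_cross = 2h·√((V₂+V₁)/(V₂−V₁)) → h = x_cross / (2·√((V₂+V₁)/(V₂−V₁))).
√((V₂+V₁)/(V₂−V₁)) = √((3055+945)/(3055−945)) = 1.3769.
h = 60.9 / (2·1.3769) = 22.12 m.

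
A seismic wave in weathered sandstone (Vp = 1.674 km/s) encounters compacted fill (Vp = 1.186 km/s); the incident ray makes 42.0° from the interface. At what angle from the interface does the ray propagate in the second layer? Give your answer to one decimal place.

58.2°

Convert to the normal: θ₁ = 90° − 42.0° = 48.0°.
Snell's law: sin θ₂ = (V₂/V₁)·sin θ₁ = (1.186/1.674)·sin 48.0° = 0.5265.
θ₂ = sin⁻¹(0.5265) = 31.77° (from vertical).
From the interface: 90° − 31.77° = 58.23°.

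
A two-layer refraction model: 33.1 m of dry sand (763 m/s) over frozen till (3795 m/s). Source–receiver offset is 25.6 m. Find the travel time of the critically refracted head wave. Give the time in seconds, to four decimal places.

t = x/V₂ + 2h·√(V₂²−V₁²)/(V₁V₂).
√(V₂²−V₁²) = √(3795²−763²) = 3717.5 m/s; delay term = 2·33.1·3717.5/(763·3795) = 0.08499 s.
t = 25.6/3795 + 0.08499 = 0.09174 s.

0.0917 s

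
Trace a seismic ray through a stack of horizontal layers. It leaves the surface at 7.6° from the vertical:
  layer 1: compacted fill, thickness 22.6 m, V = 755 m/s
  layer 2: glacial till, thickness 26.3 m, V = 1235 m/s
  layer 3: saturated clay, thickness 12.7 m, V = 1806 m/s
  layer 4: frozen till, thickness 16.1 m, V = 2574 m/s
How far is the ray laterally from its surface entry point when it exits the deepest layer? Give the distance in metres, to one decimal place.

21.2 m

Apply Snell's law at each interface; in layer i the horizontal offset is hᵢ·tan θᵢ.
Layer 1: θ = 7.60°; offset = 22.6·tan 7.60° = 3.015 m.
Layer 2: sin θ = 1235·sin 7.6°/755 = 0.2163, θ = 12.49°; offset = 26.3·tan 12.49° = 5.828 m.
Layer 3: sin θ = 1806·sin 7.6°/755 = 0.3164, θ = 18.44°; offset = 12.7·tan 18.44° = 4.235 m.
Layer 4: sin θ = 2574·sin 7.6°/755 = 0.4509, θ = 26.80°; offset = 16.1·tan 26.80° = 8.133 m.
Summing the layer offsets gives 21.212 m.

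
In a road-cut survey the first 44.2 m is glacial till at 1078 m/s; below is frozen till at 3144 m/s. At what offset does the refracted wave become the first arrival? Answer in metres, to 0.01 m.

126.37 m

x_cross = 2h·√((V₂+V₁)/(V₂−V₁)).
(V₂+V₁)/(V₂−V₁) = (3144+1078)/(3144−1078) = 2.0436; √ = 1.4295.
x_cross = 2·44.2·1.4295 = 126.37 m.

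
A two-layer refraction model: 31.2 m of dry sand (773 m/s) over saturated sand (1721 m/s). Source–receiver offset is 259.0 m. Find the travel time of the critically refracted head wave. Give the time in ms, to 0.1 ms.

222.6 ms

θ_c = arcsin(V₁/V₂) = arcsin(773/1721) = 26.69°, cos θ_c = 0.8935.
Intercept time tᵢ = 2h cos θ_c / V₁ = 2·31.2·0.8935/773 = 0.07212 s.
t = x/V₂ + tᵢ = 259.0/1721 + 0.07212 = 0.22262 s.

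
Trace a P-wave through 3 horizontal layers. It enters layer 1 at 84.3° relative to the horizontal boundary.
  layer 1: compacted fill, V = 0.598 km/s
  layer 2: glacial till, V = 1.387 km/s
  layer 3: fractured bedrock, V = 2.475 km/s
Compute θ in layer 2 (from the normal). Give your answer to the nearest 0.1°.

From the normal: θ₁ = 90° − 84.3° = 5.7°.
Snell's law across each interface conserves sin θ / V, so sin θ_2 = V_2·sin θ₁/V₁.
sin θ_2 = 1.387 × sin 5.7° / 0.598 = 0.2304.
θ_2 = arcsin 0.2304 = 13.32°.

13.3°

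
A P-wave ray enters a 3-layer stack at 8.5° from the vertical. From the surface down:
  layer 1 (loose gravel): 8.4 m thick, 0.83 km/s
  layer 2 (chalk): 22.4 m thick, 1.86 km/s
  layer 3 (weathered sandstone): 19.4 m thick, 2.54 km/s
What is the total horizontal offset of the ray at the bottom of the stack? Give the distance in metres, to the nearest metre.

p = sin θ₁/V₁ = sin 8.5°/0.83 = 1.7808e-01 s/km is conserved through the stack.
Layer 1: θ = 8.50°; offset = 8.4·tan 8.50° = 1.255 m.
Layer 2: sin θ = p·1.86 = 0.3312 → θ = 19.34°; offset = 22.4·tan 19.34° = 7.864 m.
Layer 3: sin θ = p·2.54 = 0.4523 → θ = 26.89°; offset = 19.4·tan 26.89° = 9.839 m.
Σ offsets = 18.958 m.

19 m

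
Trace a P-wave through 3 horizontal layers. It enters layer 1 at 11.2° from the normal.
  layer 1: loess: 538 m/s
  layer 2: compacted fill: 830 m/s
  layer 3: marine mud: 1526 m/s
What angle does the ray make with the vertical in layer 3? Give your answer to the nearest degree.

33°

Snell's law across each interface conserves sin θ / V, so sin θ_3 = V_3·sin θ₁/V₁.
sin θ_3 = 1526 × sin 11.2° / 538 = 0.5509.
θ_3 = arcsin 0.5509 = 33.43°.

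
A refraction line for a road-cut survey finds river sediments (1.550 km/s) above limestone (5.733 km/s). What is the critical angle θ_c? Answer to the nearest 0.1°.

15.7°

Critical incidence: sin θ_c = V₁/V₂ = 1.550/5.733 = 0.2704.
θ_c = arcsin 0.2704 = 15.69°.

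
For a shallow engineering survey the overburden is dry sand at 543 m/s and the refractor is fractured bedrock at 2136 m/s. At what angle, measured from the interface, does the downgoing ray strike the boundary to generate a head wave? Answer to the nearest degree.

75°

Critical incidence: sin θ_c = V₁/V₂ = 543/2136 = 0.2542.
θ_c = arcsin 0.2542 = 14.73°.
Measured from the interface: 90° − 14.73° = 75.27°.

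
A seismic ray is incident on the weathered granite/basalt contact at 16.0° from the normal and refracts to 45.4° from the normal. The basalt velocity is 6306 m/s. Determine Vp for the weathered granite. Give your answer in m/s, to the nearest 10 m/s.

sin 16.0° = 0.2756; sin 45.4° = 0.7120.
V₁ = V₂·(sin θ₁/sin θ₂) = 6306·(0.2756/0.7120) = 2441.16 m/s.

2440 m/s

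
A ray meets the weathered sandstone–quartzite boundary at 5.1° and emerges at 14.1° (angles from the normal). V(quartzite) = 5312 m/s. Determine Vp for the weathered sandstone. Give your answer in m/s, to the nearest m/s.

sin 5.1° = 0.0889; sin 14.1° = 0.2436.
V₁ = V₂·(sin θ₁/sin θ₂) = 5312·(0.0889/0.2436) = 1938.33 m/s.

1938 m/s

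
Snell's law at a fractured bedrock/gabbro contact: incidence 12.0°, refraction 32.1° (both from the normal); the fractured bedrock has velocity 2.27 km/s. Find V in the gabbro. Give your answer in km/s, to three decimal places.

5.802 km/s

sin 12.0° = 0.2079; sin 32.1° = 0.5314.
V₂ = V₁·(sin θ₂/sin θ₁) = 2.27·(0.5314/0.2079) = 5.802 km/s.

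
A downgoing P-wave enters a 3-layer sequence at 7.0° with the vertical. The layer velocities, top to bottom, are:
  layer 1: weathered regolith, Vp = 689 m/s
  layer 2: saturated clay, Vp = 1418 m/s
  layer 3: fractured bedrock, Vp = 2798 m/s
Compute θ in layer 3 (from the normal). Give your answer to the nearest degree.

30°

Snell's law across each interface conserves sin θ / V, so sin θ_3 = V_3·sin θ₁/V₁.
sin θ_3 = 2798 × sin 7.0° / 689 = 0.4949.
θ_3 = arcsin 0.4949 = 29.66°.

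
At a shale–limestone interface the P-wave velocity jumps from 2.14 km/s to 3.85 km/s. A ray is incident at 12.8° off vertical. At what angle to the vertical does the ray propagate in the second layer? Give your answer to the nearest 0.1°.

Snell's law: sin θ₂ = (V₂/V₁)·sin θ₁ = (3.85/2.14)·sin 12.8° = 0.3986.
θ₂ = arcsin 0.3986 = 23.49° from the normal.

23.5°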